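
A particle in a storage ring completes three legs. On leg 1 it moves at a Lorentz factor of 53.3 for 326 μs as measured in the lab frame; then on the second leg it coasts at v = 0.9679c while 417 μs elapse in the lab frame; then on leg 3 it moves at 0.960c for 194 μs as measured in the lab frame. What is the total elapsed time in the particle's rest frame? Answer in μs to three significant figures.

Leg 1: γ = 53.3; τ_1 = 326/53.30 = 6.116 μs.
Leg 2: γ = 1/√(1 − 0.9679²) = 1/√0.06317 = 3.979; τ_2 = 417/3.979 = 104.8 μs.
Leg 3: γ = 1/√(1 − 0.960²) = 25/7 ≈ 3.571; τ_3 = 194/3.571 = 54.32 μs.
Total: 6.116 + 104.8 + 54.32 μs.

τ = 165 μs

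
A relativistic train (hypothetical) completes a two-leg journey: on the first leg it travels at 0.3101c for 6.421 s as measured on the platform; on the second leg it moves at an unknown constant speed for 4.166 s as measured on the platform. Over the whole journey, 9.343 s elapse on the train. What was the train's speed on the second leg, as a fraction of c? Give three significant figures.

β = 0.629

Leg 1: γ = 1/√(1 − 0.3101²) = 1/√0.9038 = 1.052; τ_1 = 6.421/1.052 = 6.104 s.
Leg 2: speed unknown; τ_2 = 4.166/γ_2.
Total proper time: 6.104 + τ_2 = 9.343, so τ_2 = 9.343 − 6.104 = 3.239 s.
γ_2 = 4.166/3.239 = 1.286; β = √(1 − 1/γ²) = √0.3957.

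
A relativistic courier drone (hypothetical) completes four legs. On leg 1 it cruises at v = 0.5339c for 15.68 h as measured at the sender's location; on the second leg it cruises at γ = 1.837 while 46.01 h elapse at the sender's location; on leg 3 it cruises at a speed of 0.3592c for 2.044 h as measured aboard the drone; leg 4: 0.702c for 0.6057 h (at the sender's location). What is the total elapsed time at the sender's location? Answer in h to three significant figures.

Δt = 64.5 h

Leg 1: 15.68 h is already measured at the sender's location.
Leg 2: 46.01 h is already measured at the sender's location.
Leg 3: γ = 1/√(1 − 0.3592²) = 1/√0.8710 = 1.072; Δt_3 = 1.072 × 2.044 = 2.190 h.
Leg 4: 0.6057 h is already measured at the sender's location.
Total: 15.68 + 46.01 + 2.190 + 0.6057 h.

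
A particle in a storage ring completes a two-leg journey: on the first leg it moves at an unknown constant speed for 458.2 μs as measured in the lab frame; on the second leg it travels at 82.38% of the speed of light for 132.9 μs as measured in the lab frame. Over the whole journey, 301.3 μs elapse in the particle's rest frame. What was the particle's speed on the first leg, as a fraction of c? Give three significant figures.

Leg 1: speed unknown; τ_1 = 458.2/γ_1.
Leg 2: β = 0.8238; γ = 1/√(1 − 0.8238²) = 1/√0.3214 = 1.764; τ_2 = 132.9/1.764 = 75.34 μs.
Total proper time: τ_1 + 75.34 = 301.3, so τ_1 = 301.3 − 75.34 = 226.0 μs.
γ_1 = 458.2/226.0 = 2.028; β = √(1 − 1/γ²) = √0.7568.

β = 0.870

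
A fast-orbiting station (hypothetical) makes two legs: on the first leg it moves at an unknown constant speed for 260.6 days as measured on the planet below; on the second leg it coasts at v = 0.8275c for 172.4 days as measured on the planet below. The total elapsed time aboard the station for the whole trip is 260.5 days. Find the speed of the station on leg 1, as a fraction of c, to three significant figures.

β = 0.778

Leg 1: speed unknown; τ_1 = 260.6/γ_1.
Leg 2: γ = 1/√(1 − 0.8275²) = 1/√0.3152 = 1.781; τ_2 = 172.4/1.781 = 96.80 days.
Total proper time: τ_1 + 96.80 = 260.5, so τ_1 = 260.5 − 96.80 = 163.7 days.
γ_1 = 260.6/163.7 = 1.592; β = √(1 − 1/γ²) = √0.6054.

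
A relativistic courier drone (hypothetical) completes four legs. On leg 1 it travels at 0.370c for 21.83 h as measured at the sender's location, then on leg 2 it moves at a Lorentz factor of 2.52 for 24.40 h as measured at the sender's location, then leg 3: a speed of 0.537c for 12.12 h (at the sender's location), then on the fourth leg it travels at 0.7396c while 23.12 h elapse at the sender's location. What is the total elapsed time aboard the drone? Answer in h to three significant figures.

Leg 1: γ = 1/√(1 − 0.370²) = 1/√0.8631 = 1.076; τ_1 = 21.83/1.076 = 20.28 h.
Leg 2: γ = 2.52; τ_2 = 24.40/2.520 = 9.683 h.
Leg 3: γ = 1/√(1 − 0.537²) = 1/√0.7116 = 1.185; τ_3 = 12.12/1.185 = 10.22 h.
Leg 4: γ = 1/√(1 − 0.7396²) = 1/√0.4530 = 1.486; τ_4 = 23.12/1.486 = 15.56 h.
Total: 20.28 + 9.683 + 10.22 + 15.56 h.

τ = 55.7 h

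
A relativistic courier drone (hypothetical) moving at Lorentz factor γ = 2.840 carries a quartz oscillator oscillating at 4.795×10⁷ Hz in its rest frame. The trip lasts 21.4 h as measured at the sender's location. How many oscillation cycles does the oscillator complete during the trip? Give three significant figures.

N = 1.30×10¹²

γ = 2.840
The oscillator's own cycle count is N = f × τ where τ is the proper time aboard the drone. τ = Δt/γ = 21.4/2.840 = 7.535 h = 2.713×10⁴ s.
N = 4.795×10⁷ × 2.713×10⁴ = 1.301×10¹².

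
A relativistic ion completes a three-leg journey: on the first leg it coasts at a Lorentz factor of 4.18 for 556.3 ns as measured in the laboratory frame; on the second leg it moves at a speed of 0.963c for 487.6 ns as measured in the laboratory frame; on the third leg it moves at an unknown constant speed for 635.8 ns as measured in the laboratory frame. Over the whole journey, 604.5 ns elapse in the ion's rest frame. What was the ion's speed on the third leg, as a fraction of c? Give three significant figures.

β = 0.845

Leg 1: γ = 4.18; τ_1 = 556.3/4.180 = 133.1 ns.
Leg 2: γ = 1/√(1 − 0.963²) = 1/√0.07263 = 3.711; τ_2 = 487.6/3.711 = 131.4 ns.
Leg 3: speed unknown; τ_3 = 635.8/γ_3.
Total proper time: 133.1 + 131.4 + τ_3 = 604.5, so τ_3 = 604.5 − 264.5 = 340.0 ns.
γ_3 = 635.8/340.0 = 1.870; β = √(1 − 1/γ²) = √0.7140.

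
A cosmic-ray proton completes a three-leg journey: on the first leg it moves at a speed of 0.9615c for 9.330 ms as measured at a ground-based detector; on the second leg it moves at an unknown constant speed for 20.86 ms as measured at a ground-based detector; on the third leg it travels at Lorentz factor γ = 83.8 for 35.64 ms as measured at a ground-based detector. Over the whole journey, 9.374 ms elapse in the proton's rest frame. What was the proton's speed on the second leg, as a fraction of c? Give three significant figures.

β = 0.952

Leg 1: γ = 1/√(1 − 0.9615²) = 1/√0.07552 = 3.639; τ_1 = 9.330/3.639 = 2.564 ms.
Leg 2: speed unknown; τ_2 = 20.86/γ_2.
Leg 3: γ = 83.8; τ_3 = 35.64/83.80 = 0.4253 ms.
Total proper time: 2.564 + τ_2 + 0.4253 = 9.374, so τ_2 = 9.374 − 2.989 = 6.385 ms.
γ_2 = 20.86/6.385 = 3.267; β = √(1 − 1/γ²) = √0.9063.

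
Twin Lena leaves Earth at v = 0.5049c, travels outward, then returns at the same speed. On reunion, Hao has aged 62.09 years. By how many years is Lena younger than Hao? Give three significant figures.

γ = 1/√(1 − 0.5049²) = 1/√0.7451 = 1.159
Lena's elapsed proper time: τ = 62.09/1.159 = 53.59 years.
Age gap = Δt − τ = 62.09 − 53.59 years.

Δt − τ = 8.50 years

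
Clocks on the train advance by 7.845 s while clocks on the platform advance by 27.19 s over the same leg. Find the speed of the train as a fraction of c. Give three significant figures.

The proper time is measured on the train (both events occur at the train's location); Δt is measured on the platform. γ = Δt/τ = 27.19/7.845 = 3.466.
β = √(1 − 1/γ²) = √(1 − 0.08325) = √0.9168

β = 0.957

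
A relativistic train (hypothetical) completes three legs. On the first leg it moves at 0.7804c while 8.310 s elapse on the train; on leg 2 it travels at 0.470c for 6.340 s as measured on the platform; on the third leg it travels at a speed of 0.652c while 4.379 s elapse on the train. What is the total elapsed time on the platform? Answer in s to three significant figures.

Leg 1: γ = 1/√(1 − 0.7804²) = 1/√0.3910 = 1.599; Δt_1 = 1.599 × 8.310 = 13.29 s.
Leg 2: 6.340 s is already measured on the platform.
Leg 3: γ = 1/√(1 − 0.652²) = 1/√0.5749 = 1.319; Δt_3 = 1.319 × 4.379 = 5.775 s.
Total: 13.29 + 6.340 + 5.775 s.

Δt = 25.4 s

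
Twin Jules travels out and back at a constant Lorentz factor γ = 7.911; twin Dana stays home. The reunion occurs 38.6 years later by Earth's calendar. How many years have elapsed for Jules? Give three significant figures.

γ = 7.911
Jules's clock measures proper time along the trip: τ = Δt/γ = 38.6/7.911 years.

τ = 4.88 years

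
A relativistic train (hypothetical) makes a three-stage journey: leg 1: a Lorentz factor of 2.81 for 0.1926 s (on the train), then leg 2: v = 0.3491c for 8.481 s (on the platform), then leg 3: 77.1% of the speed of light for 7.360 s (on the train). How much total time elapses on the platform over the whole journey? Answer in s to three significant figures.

Leg 1: γ = 2.81; Δt_1 = 2.810 × 0.1926 = 0.5412 s.
Leg 2: 8.481 s is already measured on the platform.
Leg 3: β = 0.771; γ = 1/√(1 − 0.771²) = 1/√0.4056 = 1.570; Δt_3 = 1.570 × 7.360 = 11.56 s.
Total: 0.5412 + 8.481 + 11.56 s.

Δt = 20.6 s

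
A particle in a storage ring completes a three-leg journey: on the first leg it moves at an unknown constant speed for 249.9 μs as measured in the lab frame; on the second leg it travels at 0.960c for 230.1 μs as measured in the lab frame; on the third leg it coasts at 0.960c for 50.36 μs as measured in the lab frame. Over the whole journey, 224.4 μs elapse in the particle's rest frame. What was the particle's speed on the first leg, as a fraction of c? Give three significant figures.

Leg 1: speed unknown; τ_1 = 249.9/γ_1.
Leg 2: γ = 1/√(1 − 0.960²) = 25/7 ≈ 3.571; τ_2 = 230.1/3.571 = 64.43 μs.
Leg 3: γ = 1/√(1 − 0.960²) = 25/7 ≈ 3.571; τ_3 = 50.36/3.571 = 14.10 μs.
Total proper time: τ_1 + 64.43 + 14.10 = 224.4, so τ_1 = 224.4 − 78.53 = 145.9 μs.
γ_1 = 249.9/145.9 = 1.713; β = √(1 − 1/γ²) = √0.6593.

β = 0.812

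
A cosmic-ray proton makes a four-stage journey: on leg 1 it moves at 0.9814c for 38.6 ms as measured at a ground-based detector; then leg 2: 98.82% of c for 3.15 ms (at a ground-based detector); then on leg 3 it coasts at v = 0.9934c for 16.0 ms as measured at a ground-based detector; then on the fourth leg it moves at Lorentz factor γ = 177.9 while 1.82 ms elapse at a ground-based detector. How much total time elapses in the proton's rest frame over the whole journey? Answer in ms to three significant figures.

τ = 9.74 ms

Leg 1: γ = 1/√(1 − 0.9814²) = 1/√0.03685 = 5.209; τ_1 = 38.6/5.209 = 7.410 ms.
Leg 2: β = 0.9882; γ = 1/√(1 − 0.9882²) = 1/√0.02346 = 6.529; τ_2 = 3.15/6.529 = 0.4825 ms.
Leg 3: γ = 1/√(1 − 0.9934²) = 1/√0.01316 = 8.718; τ_3 = 16.0/8.718 = 1.835 ms.
Leg 4: γ = 177.9; τ_4 = 1.82/177.9 = 0.01023 ms.
Total: 7.410 + 0.4825 + 1.835 + 0.01023 ms.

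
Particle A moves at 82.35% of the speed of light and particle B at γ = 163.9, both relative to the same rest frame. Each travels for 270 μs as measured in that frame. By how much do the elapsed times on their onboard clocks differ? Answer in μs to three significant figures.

A: β = 0.8235; γ = 1/√(1 − 0.8235²) = 1/√0.3218 = 1.763; τ_A = 270/1.763 = 153.2 μs.
B: γ = 163.9; τ_B = 270/163.9 = 1.647 μs.

|τ_A − τ_B| = 152 μs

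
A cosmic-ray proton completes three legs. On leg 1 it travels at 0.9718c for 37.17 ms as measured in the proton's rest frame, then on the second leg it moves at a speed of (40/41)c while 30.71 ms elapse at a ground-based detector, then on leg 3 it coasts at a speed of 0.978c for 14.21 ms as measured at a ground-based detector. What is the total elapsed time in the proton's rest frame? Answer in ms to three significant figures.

Leg 1: 37.17 ms is already measured in the proton's rest frame.
Leg 2: γ = 1/√(1 − (40/41)²) = 41/9 ≈ 4.556; τ_2 = 30.71/4.556 = 6.741 ms.
Leg 3: γ = 1/√(1 − 0.978²) = 1/√0.04352 = 4.794; τ_3 = 14.21/4.794 = 2.964 ms.
Total: 37.17 + 6.741 + 2.964 ms.

τ = 46.9 ms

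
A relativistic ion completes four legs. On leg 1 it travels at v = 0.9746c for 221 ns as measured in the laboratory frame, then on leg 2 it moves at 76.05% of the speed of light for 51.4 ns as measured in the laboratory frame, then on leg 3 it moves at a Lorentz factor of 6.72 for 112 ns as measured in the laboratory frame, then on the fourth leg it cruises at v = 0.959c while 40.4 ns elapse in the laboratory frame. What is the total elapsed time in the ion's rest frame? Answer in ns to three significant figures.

Leg 1: γ = 1/√(1 − 0.9746²) = 1/√0.05015 = 4.465; τ_1 = 221/4.465 = 49.49 ns.
Leg 2: β = 0.7605; γ = 1/√(1 − 0.7605²) = 1/√0.4216 = 1.540; τ_2 = 51.4/1.540 = 33.38 ns.
Leg 3: γ = 6.72; τ_3 = 112/6.720 = 16.67 ns.
Leg 4: γ = 1/√(1 − 0.959²) = 1/√0.08032 = 3.529; τ_4 = 40.4/3.529 = 11.45 ns.
Total: 49.49 + 33.38 + 16.67 + 11.45 ns.

τ = 111 ns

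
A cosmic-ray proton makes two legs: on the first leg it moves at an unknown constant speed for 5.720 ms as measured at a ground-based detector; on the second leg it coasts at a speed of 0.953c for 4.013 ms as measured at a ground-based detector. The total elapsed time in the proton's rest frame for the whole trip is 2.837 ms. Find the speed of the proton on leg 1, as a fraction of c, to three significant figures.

β = 0.959

Leg 1: speed unknown; τ_1 = 5.720/γ_1.
Leg 2: γ = 1/√(1 − 0.953²) = 1/√0.09179 = 3.301; τ_2 = 4.013/3.301 = 1.216 ms.
Total proper time: τ_1 + 1.216 = 2.837, so τ_1 = 2.837 − 1.216 = 1.621 ms.
γ_1 = 5.720/1.621 = 3.528; β = √(1 − 1/γ²) = √0.9197.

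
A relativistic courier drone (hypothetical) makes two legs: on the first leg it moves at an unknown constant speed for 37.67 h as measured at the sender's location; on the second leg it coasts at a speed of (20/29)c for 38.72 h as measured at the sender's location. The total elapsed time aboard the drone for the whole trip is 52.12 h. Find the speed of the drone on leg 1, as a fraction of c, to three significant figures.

β = 0.769

Leg 1: speed unknown; τ_1 = 37.67/γ_1.
Leg 2: γ = 1/√(1 − (20/29)²) = 29/21 ≈ 1.381; τ_2 = 38.72/1.381 = 28.04 h.
Total proper time: τ_1 + 28.04 = 52.12, so τ_1 = 52.12 − 28.04 = 24.08 h.
γ_1 = 37.67/24.08 = 1.564; β = √(1 − 1/γ²) = √0.5913.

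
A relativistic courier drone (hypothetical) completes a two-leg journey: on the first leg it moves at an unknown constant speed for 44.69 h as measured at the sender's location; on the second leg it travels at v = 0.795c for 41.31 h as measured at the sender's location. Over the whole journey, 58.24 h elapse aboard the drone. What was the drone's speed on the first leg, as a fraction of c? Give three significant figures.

β = 0.670

Leg 1: speed unknown; τ_1 = 44.69/γ_1.
Leg 2: γ = 1/√(1 − 0.795²) = 1/√0.3680 = 1.649; τ_2 = 41.31/1.649 = 25.06 h.
Total proper time: τ_1 + 25.06 = 58.24, so τ_1 = 58.24 − 25.06 = 33.18 h.
γ_1 = 44.69/33.18 = 1.347; β = √(1 − 1/γ²) = √0.4487.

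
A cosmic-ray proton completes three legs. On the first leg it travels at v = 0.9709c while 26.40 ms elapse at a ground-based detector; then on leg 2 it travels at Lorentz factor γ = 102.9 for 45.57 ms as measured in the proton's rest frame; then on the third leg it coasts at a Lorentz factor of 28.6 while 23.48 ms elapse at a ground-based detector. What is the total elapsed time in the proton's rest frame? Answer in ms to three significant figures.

Leg 1: γ = 1/√(1 − 0.9709²) = 1/√0.05735 = 4.176; τ_1 = 26.40/4.176 = 6.322 ms.
Leg 2: 45.57 ms is already measured in the proton's rest frame.
Leg 3: γ = 28.6; τ_3 = 23.48/28.60 = 0.8210 ms.
Total: 6.322 + 45.57 + 0.8210 ms.

τ = 52.7 ms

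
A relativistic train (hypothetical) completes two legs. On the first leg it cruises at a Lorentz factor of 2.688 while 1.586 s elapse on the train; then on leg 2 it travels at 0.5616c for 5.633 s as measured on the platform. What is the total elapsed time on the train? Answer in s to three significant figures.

τ = 6.25 s

Leg 1: 1.586 s is already measured on the train.
Leg 2: γ = 1/√(1 − 0.5616²) = 1/√0.6846 = 1.209; τ_2 = 5.633/1.209 = 4.661 s.
Total: 1.586 + 4.661 s.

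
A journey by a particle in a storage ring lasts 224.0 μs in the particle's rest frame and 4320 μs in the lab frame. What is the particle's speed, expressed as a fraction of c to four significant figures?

v = 0.9987c

The proper time is measured in the particle's rest frame (both events occur at the particle's location); Δt is measured in the lab frame. γ = Δt/τ = 4320/224.0 = 19.29.
β = √(1 − 1/γ²) = √(1 − 0.002689) = √0.9973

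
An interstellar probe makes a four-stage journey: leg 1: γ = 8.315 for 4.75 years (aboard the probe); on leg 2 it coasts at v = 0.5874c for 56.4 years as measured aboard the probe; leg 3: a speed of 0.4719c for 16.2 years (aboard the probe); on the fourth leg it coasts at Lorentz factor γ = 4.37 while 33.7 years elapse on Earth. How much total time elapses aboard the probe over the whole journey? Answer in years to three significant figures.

Leg 1: 4.75 years is already measured aboard the probe.
Leg 2: 56.4 years is already measured aboard the probe.
Leg 3: 16.2 years is already measured aboard the probe.
Leg 4: γ = 4.37; τ_4 = 33.7/4.370 = 7.712 years.
Total: 4.750 + 56.40 + 16.20 + 7.712 years.

τ = 85.1 years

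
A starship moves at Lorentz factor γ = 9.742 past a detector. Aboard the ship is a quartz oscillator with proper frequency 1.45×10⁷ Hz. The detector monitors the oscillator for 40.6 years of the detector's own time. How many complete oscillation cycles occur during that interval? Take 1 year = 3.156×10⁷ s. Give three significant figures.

N = 1.91×10¹⁵

γ = 9.742
During 40.6 years of lab time, the oscillator's proper time advances by τ = Δt/γ = 40.6/9.742 = 4.168 years = 1.315×10⁸ s.
N = f × τ = 1.45×10⁷ × 1.315×10⁸ = 1.907×10¹⁵.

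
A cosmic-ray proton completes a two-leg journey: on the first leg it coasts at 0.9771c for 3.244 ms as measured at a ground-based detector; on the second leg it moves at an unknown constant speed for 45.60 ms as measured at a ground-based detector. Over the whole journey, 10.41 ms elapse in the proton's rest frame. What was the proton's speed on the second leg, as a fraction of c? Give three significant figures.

Leg 1: γ = 1/√(1 − 0.9771²) = 1/√0.04528 = 4.700; τ_1 = 3.244/4.700 = 0.6903 ms.
Leg 2: speed unknown; τ_2 = 45.60/γ_2.
Total proper time: 0.6903 + τ_2 = 10.41, so τ_2 = 10.41 − 0.6903 = 9.720 ms.
γ_2 = 45.60/9.720 = 4.691; β = √(1 − 1/γ²) = √0.9546.

β = 0.977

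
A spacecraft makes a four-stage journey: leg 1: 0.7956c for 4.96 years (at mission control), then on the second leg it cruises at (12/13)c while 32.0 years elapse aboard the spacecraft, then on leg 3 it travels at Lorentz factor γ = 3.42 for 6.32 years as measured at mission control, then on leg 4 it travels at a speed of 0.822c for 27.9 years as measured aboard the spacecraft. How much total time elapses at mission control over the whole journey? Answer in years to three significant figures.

Leg 1: 4.96 years is already measured at mission control.
Leg 2: γ = 1/√(1 − (12/13)²) = 13/5 = 2.600; Δt_2 = 2.600 × 32.0 = 83.20 years.
Leg 3: 6.32 years is already measured at mission control.
Leg 4: γ = 1/√(1 − 0.822²) = 1/√0.3243 = 1.756; Δt_4 = 1.756 × 27.9 = 48.99 years.
Total: 4.960 + 83.20 + 6.320 + 48.99 years.

Δt = 143 years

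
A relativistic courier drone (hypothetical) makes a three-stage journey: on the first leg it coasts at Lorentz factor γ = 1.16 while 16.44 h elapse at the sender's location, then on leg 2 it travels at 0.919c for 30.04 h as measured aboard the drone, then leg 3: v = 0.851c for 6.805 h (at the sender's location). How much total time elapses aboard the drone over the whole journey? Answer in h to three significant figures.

Leg 1: γ = 1.16; τ_1 = 16.44/1.160 = 14.17 h.
Leg 2: 30.04 h is already measured aboard the drone.
Leg 3: γ = 1/√(1 − 0.851²) = 1/√0.2758 = 1.904; τ_3 = 6.805/1.904 = 3.574 h.
Total: 14.17 + 30.04 + 3.574 h.

τ = 47.8 h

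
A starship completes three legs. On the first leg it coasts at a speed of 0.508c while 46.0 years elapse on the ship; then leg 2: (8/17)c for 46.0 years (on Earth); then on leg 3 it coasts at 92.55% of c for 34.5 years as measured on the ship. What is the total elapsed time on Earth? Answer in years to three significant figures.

Δt = 190 years

Leg 1: γ = 1/√(1 − 0.508²) = 1/√0.7419 = 1.161; Δt_1 = 1.161 × 46.0 = 53.40 years.
Leg 2: 46.0 years is already measured on Earth.
Leg 3: β = 0.9255; γ = 1/√(1 − 0.9255²) = 1/√0.1434 = 2.640; Δt_3 = 2.640 × 34.5 = 91.09 years.
Total: 53.40 + 46.00 + 91.09 years.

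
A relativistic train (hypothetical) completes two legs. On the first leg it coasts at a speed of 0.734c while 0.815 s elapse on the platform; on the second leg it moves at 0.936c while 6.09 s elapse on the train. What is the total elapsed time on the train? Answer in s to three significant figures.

Leg 1: γ = 1/√(1 − 0.734²) = 1/√0.4612 = 1.472; τ_1 = 0.815/1.472 = 0.5535 s.
Leg 2: 6.09 s is already measured on the train.
Total: 0.5535 + 6.090 s.

τ = 6.64 s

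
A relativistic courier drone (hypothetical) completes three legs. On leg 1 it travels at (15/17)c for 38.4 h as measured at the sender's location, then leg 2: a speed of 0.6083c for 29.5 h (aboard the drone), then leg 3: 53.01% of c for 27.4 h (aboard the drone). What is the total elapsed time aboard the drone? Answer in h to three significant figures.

Leg 1: γ = 1/√(1 − (15/17)²) = 17/8 = 2.125; τ_1 = 38.4/2.125 = 18.07 h.
Leg 2: 29.5 h is already measured aboard the drone.
Leg 3: 27.4 h is already measured aboard the drone.
Total: 18.07 + 29.50 + 27.40 h.

τ = 75.0 h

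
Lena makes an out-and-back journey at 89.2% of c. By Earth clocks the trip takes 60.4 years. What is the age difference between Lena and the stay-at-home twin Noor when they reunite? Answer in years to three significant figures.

Δt − τ = 33.1 years

β = 0.892; γ = 1/√(1 − 0.892²) = 1/√0.2043 = 2.212
Lena's elapsed proper time: τ = 60.4/2.212 = 27.30 years.
Age gap = Δt − τ = 60.4 − 27.30 years.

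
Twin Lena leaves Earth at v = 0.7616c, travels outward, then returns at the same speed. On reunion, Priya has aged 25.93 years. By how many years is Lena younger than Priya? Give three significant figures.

Δt − τ = 9.13 years

γ = 1/√(1 − 0.7616²) = 1/√0.4200 = 1.543
Lena's elapsed proper time: τ = 25.93/1.543 = 16.80 years.
Age gap = Δt − τ = 25.93 − 16.80 years.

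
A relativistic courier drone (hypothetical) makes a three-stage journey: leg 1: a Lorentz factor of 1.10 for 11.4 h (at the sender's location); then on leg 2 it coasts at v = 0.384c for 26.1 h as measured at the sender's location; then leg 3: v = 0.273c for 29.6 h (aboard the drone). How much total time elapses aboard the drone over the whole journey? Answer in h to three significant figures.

Leg 1: γ = 1.10; τ_1 = 11.4/1.100 = 10.36 h.
Leg 2: γ = 1/√(1 − 0.384²) = 1/√0.8525 = 1.083; τ_2 = 26.1/1.083 = 24.10 h.
Leg 3: 29.6 h is already measured aboard the drone.
Total: 10.36 + 24.10 + 29.60 h.

τ = 64.1 h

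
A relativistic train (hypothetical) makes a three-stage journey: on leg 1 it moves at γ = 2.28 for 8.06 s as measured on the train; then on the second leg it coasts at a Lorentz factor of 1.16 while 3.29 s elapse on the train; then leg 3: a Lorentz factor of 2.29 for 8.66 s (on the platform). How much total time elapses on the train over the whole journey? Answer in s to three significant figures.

τ = 15.1 s

Leg 1: 8.06 s is already measured on the train.
Leg 2: 3.29 s is already measured on the train.
Leg 3: γ = 2.29; τ_3 = 8.66/2.290 = 3.782 s.
Total: 8.060 + 3.290 + 3.782 s.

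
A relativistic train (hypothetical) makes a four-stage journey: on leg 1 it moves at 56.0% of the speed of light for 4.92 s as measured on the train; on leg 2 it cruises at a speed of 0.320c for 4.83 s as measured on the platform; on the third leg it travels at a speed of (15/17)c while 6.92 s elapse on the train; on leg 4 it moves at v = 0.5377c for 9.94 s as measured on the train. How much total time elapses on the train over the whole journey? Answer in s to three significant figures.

τ = 26.4 s

Leg 1: 4.92 s is already measured on the train.
Leg 2: γ = 1/√(1 − 0.320²) = 1/√0.8976 = 1.056; τ_2 = 4.83/1.056 = 4.576 s.
Leg 3: 6.92 s is already measured on the train.
Leg 4: 9.94 s is already measured on the train.
Total: 4.920 + 4.576 + 6.920 + 9.940 s.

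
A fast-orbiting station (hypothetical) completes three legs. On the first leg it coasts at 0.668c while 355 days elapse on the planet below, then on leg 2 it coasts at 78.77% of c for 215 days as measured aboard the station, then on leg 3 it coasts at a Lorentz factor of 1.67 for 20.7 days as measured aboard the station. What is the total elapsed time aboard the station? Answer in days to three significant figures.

Leg 1: γ = 1/√(1 − 0.668²) = 1/√0.5538 = 1.344; τ_1 = 355/1.344 = 264.2 days.
Leg 2: 215 days is already measured aboard the station.
Leg 3: 20.7 days is already measured aboard the station.
Total: 264.2 + 215.0 + 20.70 days.

τ = 500 days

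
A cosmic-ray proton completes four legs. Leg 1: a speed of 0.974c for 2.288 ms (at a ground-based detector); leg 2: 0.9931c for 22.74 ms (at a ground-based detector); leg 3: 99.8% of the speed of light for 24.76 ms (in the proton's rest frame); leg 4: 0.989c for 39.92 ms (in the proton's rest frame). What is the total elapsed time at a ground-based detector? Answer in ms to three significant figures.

Leg 1: 2.288 ms is already measured at a ground-based detector.
Leg 2: 22.74 ms is already measured at a ground-based detector.
Leg 3: β = 0.998; γ = 1/√(1 − 0.998²) = 1/√0.003996 = 15.82; Δt_3 = 15.82 × 24.76 = 391.7 ms.
Leg 4: γ = 1/√(1 − 0.989²) = 1/√0.02188 = 6.761; Δt_4 = 6.761 × 39.92 = 269.9 ms.
Total: 2.288 + 22.74 + 391.7 + 269.9 ms.

Δt = 687 ms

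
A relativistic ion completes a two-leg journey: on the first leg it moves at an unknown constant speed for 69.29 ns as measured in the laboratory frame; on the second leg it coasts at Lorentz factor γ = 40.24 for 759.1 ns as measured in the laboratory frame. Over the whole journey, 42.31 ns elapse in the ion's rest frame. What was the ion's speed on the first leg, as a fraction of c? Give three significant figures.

Leg 1: speed unknown; τ_1 = 69.29/γ_1.
Leg 2: γ = 40.24; τ_2 = 759.1/40.24 = 18.86 ns.
Total proper time: τ_1 + 18.86 = 42.31, so τ_1 = 42.31 − 18.86 = 23.45 ns.
γ_1 = 69.29/23.45 = 2.955; β = √(1 − 1/γ²) = √0.8855.

β = 0.941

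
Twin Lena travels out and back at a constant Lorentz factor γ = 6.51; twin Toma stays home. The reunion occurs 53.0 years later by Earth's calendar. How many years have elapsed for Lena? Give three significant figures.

τ = 8.14 years

γ = 6.51
Lena's clock measures proper time along the trip: τ = Δt/γ = 53.0/6.510 years.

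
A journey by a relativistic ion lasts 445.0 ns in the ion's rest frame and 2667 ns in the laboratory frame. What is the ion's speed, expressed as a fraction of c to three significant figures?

The proper time is measured in the ion's rest frame (both events occur at the ion's location); Δt is measured in the laboratory frame. γ = Δt/τ = 2667/445.0 = 5.993.
β = √(1 − 1/γ²) = √(1 − 0.02784) = √0.9722

v = 0.986c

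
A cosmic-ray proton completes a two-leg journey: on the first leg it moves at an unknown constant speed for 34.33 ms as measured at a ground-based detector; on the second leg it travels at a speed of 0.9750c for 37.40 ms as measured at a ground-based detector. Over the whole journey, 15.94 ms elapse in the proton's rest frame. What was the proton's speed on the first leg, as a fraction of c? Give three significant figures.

β = 0.975

Leg 1: speed unknown; τ_1 = 34.33/γ_1.
Leg 2: γ = 1/√(1 − 0.9750²) = 1/√0.04938 = 4.500; τ_2 = 37.40/4.500 = 8.310 ms.
Total proper time: τ_1 + 8.310 = 15.94, so τ_1 = 15.94 − 8.310 = 7.630 ms.
γ_1 = 34.33/7.630 = 4.500; β = √(1 − 1/γ²) = √0.9506.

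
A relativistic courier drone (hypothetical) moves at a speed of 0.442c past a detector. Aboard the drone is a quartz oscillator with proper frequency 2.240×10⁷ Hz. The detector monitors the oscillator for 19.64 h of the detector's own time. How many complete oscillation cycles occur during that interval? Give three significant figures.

γ = 1/√(1 − 0.442²) = 1/√0.8046 = 1.115
During 19.64 h of lab time, the oscillator's proper time advances by τ = Δt/γ = 19.64/1.115 = 17.62 h = 6.342×10⁴ s.
N = f × τ = 2.240×10⁷ × 6.342×10⁴ = 1.421×10¹².

N = 1.42×10¹²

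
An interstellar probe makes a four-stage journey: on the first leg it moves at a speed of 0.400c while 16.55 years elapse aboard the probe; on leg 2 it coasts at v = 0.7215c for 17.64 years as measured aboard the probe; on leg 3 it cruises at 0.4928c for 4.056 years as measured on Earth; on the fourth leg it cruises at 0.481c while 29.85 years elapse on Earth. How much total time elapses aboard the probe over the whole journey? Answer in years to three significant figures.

Leg 1: 16.55 years is already measured aboard the probe.
Leg 2: 17.64 years is already measured aboard the probe.
Leg 3: γ = 1/√(1 − 0.4928²) = 1/√0.7571 = 1.149; τ_3 = 4.056/1.149 = 3.529 years.
Leg 4: γ = 1/√(1 − 0.481²) = 1/√0.7686 = 1.141; τ_4 = 29.85/1.141 = 26.17 years.
Total: 16.55 + 17.64 + 3.529 + 26.17 years.

τ = 63.9 years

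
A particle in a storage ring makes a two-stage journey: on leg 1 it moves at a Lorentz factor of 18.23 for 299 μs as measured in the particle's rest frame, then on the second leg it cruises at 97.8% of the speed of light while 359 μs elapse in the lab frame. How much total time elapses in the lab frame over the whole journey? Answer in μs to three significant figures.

Leg 1: γ = 18.23; Δt_1 = 18.23 × 299 = 5451 μs.
Leg 2: 359 μs is already measured in the lab frame.
Total: 5451 + 359.0 μs.

Δt = 5810 μs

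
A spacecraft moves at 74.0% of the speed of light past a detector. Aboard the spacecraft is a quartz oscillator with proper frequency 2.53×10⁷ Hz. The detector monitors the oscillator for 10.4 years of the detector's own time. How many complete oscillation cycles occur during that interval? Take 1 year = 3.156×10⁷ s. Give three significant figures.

β = 0.740; γ = 1/√(1 − 0.740²) = 1/√0.4524 = 1.487
During 10.4 years of lab time, the oscillator's proper time advances by τ = Δt/γ = 10.4/1.487 = 6.995 years = 2.208×10⁸ s.
N = f × τ = 2.53×10⁷ × 2.208×10⁸ = 5.585×10¹⁵.

N = 5.59×10¹⁵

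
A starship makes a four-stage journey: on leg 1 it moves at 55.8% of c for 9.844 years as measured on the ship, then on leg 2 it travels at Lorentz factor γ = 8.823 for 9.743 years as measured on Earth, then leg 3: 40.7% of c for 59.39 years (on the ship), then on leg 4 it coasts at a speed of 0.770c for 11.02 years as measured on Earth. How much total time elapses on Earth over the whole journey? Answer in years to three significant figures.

Δt = 97.6 years

Leg 1: β = 0.558; γ = 1/√(1 − 0.558²) = 1/√0.6886 = 1.205; Δt_1 = 1.205 × 9.844 = 11.86 years.
Leg 2: 9.743 years is already measured on Earth.
Leg 3: β = 0.407; γ = 1/√(1 − 0.407²) = 1/√0.8344 = 1.095; Δt_3 = 1.095 × 59.39 = 65.02 years.
Leg 4: 11.02 years is already measured on Earth.
Total: 11.86 + 9.743 + 65.02 + 11.02 years.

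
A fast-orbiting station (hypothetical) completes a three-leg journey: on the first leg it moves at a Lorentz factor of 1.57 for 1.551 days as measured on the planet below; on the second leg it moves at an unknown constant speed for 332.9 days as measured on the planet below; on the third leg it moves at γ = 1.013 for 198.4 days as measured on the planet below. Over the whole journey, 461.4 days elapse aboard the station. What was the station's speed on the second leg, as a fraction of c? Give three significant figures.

Leg 1: γ = 1.57; τ_1 = 1.551/1.570 = 0.9879 days.
Leg 2: speed unknown; τ_2 = 332.9/γ_2.
Leg 3: γ = 1.013; τ_3 = 198.4/1.013 = 195.9 days.
Total proper time: 0.9879 + τ_2 + 195.9 = 461.4, so τ_2 = 461.4 − 196.8 = 264.6 days.
γ_2 = 332.9/264.6 = 1.258; β = √(1 − 1/γ²) = √0.3684.

β = 0.607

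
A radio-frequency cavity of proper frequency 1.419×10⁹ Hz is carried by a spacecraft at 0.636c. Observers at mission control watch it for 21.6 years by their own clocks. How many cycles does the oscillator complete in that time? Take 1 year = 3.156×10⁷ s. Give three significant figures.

γ = 1/√(1 − 0.636²) = 1/√0.5955 = 1.296
During 21.6 years of lab time, the oscillator's proper time advances by τ = Δt/γ = 21.6/1.296 = 16.67 years = 5.261×10⁸ s.
N = f × τ = 1.419×10⁹ × 5.261×10⁸ = 7.465×10¹⁷.

N = 7.46×10¹⁷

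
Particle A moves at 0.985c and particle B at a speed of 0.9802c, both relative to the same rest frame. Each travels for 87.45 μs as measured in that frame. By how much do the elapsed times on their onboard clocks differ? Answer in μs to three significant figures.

|τ_A − τ_B| = 2.23 μs

A: γ = 1/√(1 − 0.985²) = 1/√0.02977 = 5.795; τ_A = 87.45/5.795 = 15.09 μs.
B: γ = 1/√(1 − 0.9802²) = 1/√0.03921 = 5.050; τ_B = 87.45/5.050 = 17.32 μs.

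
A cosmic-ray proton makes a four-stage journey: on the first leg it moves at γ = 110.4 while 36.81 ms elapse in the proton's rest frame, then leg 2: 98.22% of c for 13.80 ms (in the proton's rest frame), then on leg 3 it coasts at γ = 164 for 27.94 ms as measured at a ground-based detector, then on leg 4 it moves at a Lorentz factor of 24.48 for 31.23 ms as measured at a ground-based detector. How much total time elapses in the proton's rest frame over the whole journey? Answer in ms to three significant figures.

Leg 1: 36.81 ms is already measured in the proton's rest frame.
Leg 2: 13.80 ms is already measured in the proton's rest frame.
Leg 3: γ = 164; τ_3 = 27.94/164.0 = 0.1704 ms.
Leg 4: γ = 24.48; τ_4 = 31.23/24.48 = 1.276 ms.
Total: 36.81 + 13.80 + 0.1704 + 1.276 ms.

τ = 52.1 ms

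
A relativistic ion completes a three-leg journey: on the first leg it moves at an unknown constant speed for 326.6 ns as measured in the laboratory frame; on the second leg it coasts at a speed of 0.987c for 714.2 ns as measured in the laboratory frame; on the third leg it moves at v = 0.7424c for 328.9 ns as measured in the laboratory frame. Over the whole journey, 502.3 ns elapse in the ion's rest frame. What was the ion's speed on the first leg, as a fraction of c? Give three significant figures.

β = 0.859

Leg 1: speed unknown; τ_1 = 326.6/γ_1.
Leg 2: γ = 1/√(1 − 0.987²) = 1/√0.02583 = 6.222; τ_2 = 714.2/6.222 = 114.8 ns.
Leg 3: γ = 1/√(1 − 0.7424²) = 1/√0.4488 = 1.493; τ_3 = 328.9/1.493 = 220.3 ns.
Total proper time: τ_1 + 114.8 + 220.3 = 502.3, so τ_1 = 502.3 − 335.1 = 167.2 ns.
γ_1 = 326.6/167.2 = 1.954; β = √(1 − 1/γ²) = √0.7380.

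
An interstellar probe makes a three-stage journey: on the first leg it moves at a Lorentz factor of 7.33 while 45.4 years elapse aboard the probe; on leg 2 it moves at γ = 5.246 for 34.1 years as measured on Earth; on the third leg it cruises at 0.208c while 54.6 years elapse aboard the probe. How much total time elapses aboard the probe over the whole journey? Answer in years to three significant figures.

Leg 1: 45.4 years is already measured aboard the probe.
Leg 2: γ = 5.246; τ_2 = 34.1/5.246 = 6.500 years.
Leg 3: 54.6 years is already measured aboard the probe.
Total: 45.40 + 6.500 + 54.60 years.

τ = 107 years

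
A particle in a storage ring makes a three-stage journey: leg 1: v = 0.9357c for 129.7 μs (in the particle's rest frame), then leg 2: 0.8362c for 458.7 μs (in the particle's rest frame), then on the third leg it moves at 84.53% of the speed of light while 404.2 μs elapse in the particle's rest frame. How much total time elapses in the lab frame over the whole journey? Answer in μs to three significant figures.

Δt = 1960 μs

Leg 1: γ = 1/√(1 − 0.9357²) = 1/√0.1245 = 2.834; Δt_1 = 2.834 × 129.7 = 367.6 μs.
Leg 2: γ = 1/√(1 − 0.8362²) = 1/√0.3008 = 1.823; Δt_2 = 1.823 × 458.7 = 836.4 μs.
Leg 3: β = 0.8453; γ = 1/√(1 − 0.8453²) = 1/√0.2855 = 1.872; Δt_3 = 1.872 × 404.2 = 756.5 μs.
Total: 367.6 + 836.4 + 756.5 μs.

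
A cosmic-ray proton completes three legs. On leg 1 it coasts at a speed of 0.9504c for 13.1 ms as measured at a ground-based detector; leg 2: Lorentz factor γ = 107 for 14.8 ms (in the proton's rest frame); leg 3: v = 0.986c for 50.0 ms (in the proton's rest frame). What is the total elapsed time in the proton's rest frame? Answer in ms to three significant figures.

τ = 68.9 ms

Leg 1: γ = 1/√(1 − 0.9504²) = 1/√0.09674 = 3.215; τ_1 = 13.1/3.215 = 4.074 ms.
Leg 2: 14.8 ms is already measured in the proton's rest frame.
Leg 3: 50.0 ms is already measured in the proton's rest frame.
Total: 4.074 + 14.80 + 50.00 ms.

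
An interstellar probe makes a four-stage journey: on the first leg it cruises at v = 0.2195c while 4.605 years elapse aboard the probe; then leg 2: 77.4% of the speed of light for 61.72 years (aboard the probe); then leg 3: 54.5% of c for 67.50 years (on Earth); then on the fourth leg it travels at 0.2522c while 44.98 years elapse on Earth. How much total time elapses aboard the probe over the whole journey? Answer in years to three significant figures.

τ = 166 years

Leg 1: 4.605 years is already measured aboard the probe.
Leg 2: 61.72 years is already measured aboard the probe.
Leg 3: β = 0.545; γ = 1/√(1 − 0.545²) = 1/√0.7030 = 1.193; τ_3 = 67.50/1.193 = 56.59 years.
Leg 4: γ = 1/√(1 − 0.2522²) = 1/√0.9364 = 1.033; τ_4 = 44.98/1.033 = 43.53 years.
Total: 4.605 + 61.72 + 56.59 + 43.53 years.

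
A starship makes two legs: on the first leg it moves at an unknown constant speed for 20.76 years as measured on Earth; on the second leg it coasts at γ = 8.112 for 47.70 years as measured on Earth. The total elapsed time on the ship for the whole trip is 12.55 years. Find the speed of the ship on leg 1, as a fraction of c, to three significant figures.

β = 0.947

Leg 1: speed unknown; τ_1 = 20.76/γ_1.
Leg 2: γ = 8.112; τ_2 = 47.70/8.112 = 5.880 years.
Total proper time: τ_1 + 5.880 = 12.55, so τ_1 = 12.55 − 5.880 = 6.670 years.
γ_1 = 20.76/6.670 = 3.113; β = √(1 − 1/γ²) = √0.8968.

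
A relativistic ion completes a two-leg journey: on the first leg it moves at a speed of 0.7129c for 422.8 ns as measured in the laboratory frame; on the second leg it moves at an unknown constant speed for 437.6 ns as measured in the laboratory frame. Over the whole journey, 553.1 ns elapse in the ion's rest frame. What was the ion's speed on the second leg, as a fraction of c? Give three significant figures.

β = 0.810

Leg 1: γ = 1/√(1 − 0.7129²) = 1/√0.4918 = 1.426; τ_1 = 422.8/1.426 = 296.5 ns.
Leg 2: speed unknown; τ_2 = 437.6/γ_2.
Total proper time: 296.5 + τ_2 = 553.1, so τ_2 = 553.1 − 296.5 = 256.6 ns.
γ_2 = 437.6/256.6 = 1.705; β = √(1 − 1/γ²) = √0.6561.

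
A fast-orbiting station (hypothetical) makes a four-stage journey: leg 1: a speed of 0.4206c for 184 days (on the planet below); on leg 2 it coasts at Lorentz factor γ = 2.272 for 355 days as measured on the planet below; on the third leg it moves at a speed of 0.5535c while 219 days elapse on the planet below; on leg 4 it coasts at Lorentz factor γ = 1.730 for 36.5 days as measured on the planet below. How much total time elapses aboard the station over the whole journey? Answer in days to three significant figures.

τ = 527 days

Leg 1: γ = 1/√(1 − 0.4206²) = 1/√0.8231 = 1.102; τ_1 = 184/1.102 = 166.9 days.
Leg 2: γ = 2.272; τ_2 = 355/2.272 = 156.2 days.
Leg 3: γ = 1/√(1 − 0.5535²) = 1/√0.6936 = 1.201; τ_3 = 219/1.201 = 182.4 days.
Leg 4: γ = 1.730; τ_4 = 36.5/1.730 = 21.10 days.
Total: 166.9 + 156.2 + 182.4 + 21.10 days.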